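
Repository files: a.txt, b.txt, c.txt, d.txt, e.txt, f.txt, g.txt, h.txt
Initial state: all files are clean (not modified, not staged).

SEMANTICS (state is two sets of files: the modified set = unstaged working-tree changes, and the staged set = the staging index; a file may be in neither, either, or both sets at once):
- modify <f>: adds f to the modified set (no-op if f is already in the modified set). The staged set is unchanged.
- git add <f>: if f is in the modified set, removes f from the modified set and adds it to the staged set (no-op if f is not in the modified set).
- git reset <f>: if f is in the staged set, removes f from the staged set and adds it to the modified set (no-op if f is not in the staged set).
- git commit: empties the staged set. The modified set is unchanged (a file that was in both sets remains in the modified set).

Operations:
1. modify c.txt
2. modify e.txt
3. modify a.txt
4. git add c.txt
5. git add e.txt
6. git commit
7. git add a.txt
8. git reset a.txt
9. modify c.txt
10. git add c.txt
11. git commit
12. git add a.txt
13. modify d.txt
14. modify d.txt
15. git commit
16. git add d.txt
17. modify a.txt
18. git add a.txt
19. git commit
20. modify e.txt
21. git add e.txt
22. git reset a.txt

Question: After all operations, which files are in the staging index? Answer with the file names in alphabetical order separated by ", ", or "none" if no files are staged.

Answer: e.txt

Derivation:
After op 1 (modify c.txt): modified={c.txt} staged={none}
After op 2 (modify e.txt): modified={c.txt, e.txt} staged={none}
After op 3 (modify a.txt): modified={a.txt, c.txt, e.txt} staged={none}
After op 4 (git add c.txt): modified={a.txt, e.txt} staged={c.txt}
After op 5 (git add e.txt): modified={a.txt} staged={c.txt, e.txt}
After op 6 (git commit): modified={a.txt} staged={none}
After op 7 (git add a.txt): modified={none} staged={a.txt}
After op 8 (git reset a.txt): modified={a.txt} staged={none}
After op 9 (modify c.txt): modified={a.txt, c.txt} staged={none}
After op 10 (git add c.txt): modified={a.txt} staged={c.txt}
After op 11 (git commit): modified={a.txt} staged={none}
After op 12 (git add a.txt): modified={none} staged={a.txt}
After op 13 (modify d.txt): modified={d.txt} staged={a.txt}
After op 14 (modify d.txt): modified={d.txt} staged={a.txt}
After op 15 (git commit): modified={d.txt} staged={none}
After op 16 (git add d.txt): modified={none} staged={d.txt}
After op 17 (modify a.txt): modified={a.txt} staged={d.txt}
After op 18 (git add a.txt): modified={none} staged={a.txt, d.txt}
After op 19 (git commit): modified={none} staged={none}
After op 20 (modify e.txt): modified={e.txt} staged={none}
After op 21 (git add e.txt): modified={none} staged={e.txt}
After op 22 (git reset a.txt): modified={none} staged={e.txt}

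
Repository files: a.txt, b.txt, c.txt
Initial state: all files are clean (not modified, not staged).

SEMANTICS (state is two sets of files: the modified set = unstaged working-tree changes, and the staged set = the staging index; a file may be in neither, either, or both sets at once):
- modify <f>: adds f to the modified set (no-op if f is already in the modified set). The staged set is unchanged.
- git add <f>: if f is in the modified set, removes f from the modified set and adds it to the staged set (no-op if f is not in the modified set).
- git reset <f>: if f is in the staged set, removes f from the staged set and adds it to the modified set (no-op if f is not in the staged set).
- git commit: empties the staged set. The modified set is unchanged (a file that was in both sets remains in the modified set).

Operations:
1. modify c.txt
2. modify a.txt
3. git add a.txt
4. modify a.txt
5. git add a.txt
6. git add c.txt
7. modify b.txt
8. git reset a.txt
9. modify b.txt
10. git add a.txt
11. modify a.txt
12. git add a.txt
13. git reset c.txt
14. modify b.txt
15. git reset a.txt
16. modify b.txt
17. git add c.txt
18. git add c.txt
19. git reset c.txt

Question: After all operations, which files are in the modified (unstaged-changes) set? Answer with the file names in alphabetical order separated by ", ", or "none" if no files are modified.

After op 1 (modify c.txt): modified={c.txt} staged={none}
After op 2 (modify a.txt): modified={a.txt, c.txt} staged={none}
After op 3 (git add a.txt): modified={c.txt} staged={a.txt}
After op 4 (modify a.txt): modified={a.txt, c.txt} staged={a.txt}
After op 5 (git add a.txt): modified={c.txt} staged={a.txt}
After op 6 (git add c.txt): modified={none} staged={a.txt, c.txt}
After op 7 (modify b.txt): modified={b.txt} staged={a.txt, c.txt}
After op 8 (git reset a.txt): modified={a.txt, b.txt} staged={c.txt}
After op 9 (modify b.txt): modified={a.txt, b.txt} staged={c.txt}
After op 10 (git add a.txt): modified={b.txt} staged={a.txt, c.txt}
After op 11 (modify a.txt): modified={a.txt, b.txt} staged={a.txt, c.txt}
After op 12 (git add a.txt): modified={b.txt} staged={a.txt, c.txt}
After op 13 (git reset c.txt): modified={b.txt, c.txt} staged={a.txt}
After op 14 (modify b.txt): modified={b.txt, c.txt} staged={a.txt}
After op 15 (git reset a.txt): modified={a.txt, b.txt, c.txt} staged={none}
After op 16 (modify b.txt): modified={a.txt, b.txt, c.txt} staged={none}
After op 17 (git add c.txt): modified={a.txt, b.txt} staged={c.txt}
After op 18 (git add c.txt): modified={a.txt, b.txt} staged={c.txt}
After op 19 (git reset c.txt): modified={a.txt, b.txt, c.txt} staged={none}

Answer: a.txt, b.txt, c.txt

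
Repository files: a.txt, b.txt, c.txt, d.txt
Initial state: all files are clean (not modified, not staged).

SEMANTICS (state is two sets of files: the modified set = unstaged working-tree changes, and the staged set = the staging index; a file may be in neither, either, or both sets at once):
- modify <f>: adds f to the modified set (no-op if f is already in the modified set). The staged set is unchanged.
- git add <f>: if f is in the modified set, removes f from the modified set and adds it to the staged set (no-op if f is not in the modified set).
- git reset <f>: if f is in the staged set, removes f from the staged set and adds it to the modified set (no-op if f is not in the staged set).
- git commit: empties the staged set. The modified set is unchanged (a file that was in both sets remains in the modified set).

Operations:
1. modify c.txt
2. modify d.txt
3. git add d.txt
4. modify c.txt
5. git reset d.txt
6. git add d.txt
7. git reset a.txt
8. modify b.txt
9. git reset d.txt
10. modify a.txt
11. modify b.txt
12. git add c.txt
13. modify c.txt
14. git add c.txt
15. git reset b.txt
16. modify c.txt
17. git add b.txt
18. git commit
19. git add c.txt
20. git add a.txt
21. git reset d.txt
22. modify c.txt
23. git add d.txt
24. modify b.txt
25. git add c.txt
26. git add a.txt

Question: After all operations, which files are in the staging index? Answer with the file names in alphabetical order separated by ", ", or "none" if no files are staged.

Answer: a.txt, c.txt, d.txt

Derivation:
After op 1 (modify c.txt): modified={c.txt} staged={none}
After op 2 (modify d.txt): modified={c.txt, d.txt} staged={none}
After op 3 (git add d.txt): modified={c.txt} staged={d.txt}
After op 4 (modify c.txt): modified={c.txt} staged={d.txt}
After op 5 (git reset d.txt): modified={c.txt, d.txt} staged={none}
After op 6 (git add d.txt): modified={c.txt} staged={d.txt}
After op 7 (git reset a.txt): modified={c.txt} staged={d.txt}
After op 8 (modify b.txt): modified={b.txt, c.txt} staged={d.txt}
After op 9 (git reset d.txt): modified={b.txt, c.txt, d.txt} staged={none}
After op 10 (modify a.txt): modified={a.txt, b.txt, c.txt, d.txt} staged={none}
After op 11 (modify b.txt): modified={a.txt, b.txt, c.txt, d.txt} staged={none}
After op 12 (git add c.txt): modified={a.txt, b.txt, d.txt} staged={c.txt}
After op 13 (modify c.txt): modified={a.txt, b.txt, c.txt, d.txt} staged={c.txt}
After op 14 (git add c.txt): modified={a.txt, b.txt, d.txt} staged={c.txt}
After op 15 (git reset b.txt): modified={a.txt, b.txt, d.txt} staged={c.txt}
After op 16 (modify c.txt): modified={a.txt, b.txt, c.txt, d.txt} staged={c.txt}
After op 17 (git add b.txt): modified={a.txt, c.txt, d.txt} staged={b.txt, c.txt}
After op 18 (git commit): modified={a.txt, c.txt, d.txt} staged={none}
After op 19 (git add c.txt): modified={a.txt, d.txt} staged={c.txt}
After op 20 (git add a.txt): modified={d.txt} staged={a.txt, c.txt}
After op 21 (git reset d.txt): modified={d.txt} staged={a.txt, c.txt}
After op 22 (modify c.txt): modified={c.txt, d.txt} staged={a.txt, c.txt}
After op 23 (git add d.txt): modified={c.txt} staged={a.txt, c.txt, d.txt}
After op 24 (modify b.txt): modified={b.txt, c.txt} staged={a.txt, c.txt, d.txt}
After op 25 (git add c.txt): modified={b.txt} staged={a.txt, c.txt, d.txt}
After op 26 (git add a.txt): modified={b.txt} staged={a.txt, c.txt, d.txt}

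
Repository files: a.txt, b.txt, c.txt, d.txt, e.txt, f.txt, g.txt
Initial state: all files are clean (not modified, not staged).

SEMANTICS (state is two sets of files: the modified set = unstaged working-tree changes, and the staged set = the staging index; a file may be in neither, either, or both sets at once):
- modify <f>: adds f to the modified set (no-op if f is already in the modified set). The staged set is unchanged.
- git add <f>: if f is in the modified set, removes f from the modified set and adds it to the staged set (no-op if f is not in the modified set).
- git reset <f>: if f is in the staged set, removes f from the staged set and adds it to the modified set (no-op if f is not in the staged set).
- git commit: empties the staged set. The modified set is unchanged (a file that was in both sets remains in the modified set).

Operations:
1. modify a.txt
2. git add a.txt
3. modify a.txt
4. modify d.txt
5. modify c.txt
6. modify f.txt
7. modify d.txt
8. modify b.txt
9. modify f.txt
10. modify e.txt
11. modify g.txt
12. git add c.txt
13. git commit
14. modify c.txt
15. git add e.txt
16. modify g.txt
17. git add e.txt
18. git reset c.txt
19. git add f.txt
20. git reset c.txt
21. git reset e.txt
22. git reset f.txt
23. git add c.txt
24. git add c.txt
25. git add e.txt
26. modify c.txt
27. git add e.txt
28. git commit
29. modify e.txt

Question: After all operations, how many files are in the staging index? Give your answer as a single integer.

Answer: 0

Derivation:
After op 1 (modify a.txt): modified={a.txt} staged={none}
After op 2 (git add a.txt): modified={none} staged={a.txt}
After op 3 (modify a.txt): modified={a.txt} staged={a.txt}
After op 4 (modify d.txt): modified={a.txt, d.txt} staged={a.txt}
After op 5 (modify c.txt): modified={a.txt, c.txt, d.txt} staged={a.txt}
After op 6 (modify f.txt): modified={a.txt, c.txt, d.txt, f.txt} staged={a.txt}
After op 7 (modify d.txt): modified={a.txt, c.txt, d.txt, f.txt} staged={a.txt}
After op 8 (modify b.txt): modified={a.txt, b.txt, c.txt, d.txt, f.txt} staged={a.txt}
After op 9 (modify f.txt): modified={a.txt, b.txt, c.txt, d.txt, f.txt} staged={a.txt}
After op 10 (modify e.txt): modified={a.txt, b.txt, c.txt, d.txt, e.txt, f.txt} staged={a.txt}
After op 11 (modify g.txt): modified={a.txt, b.txt, c.txt, d.txt, e.txt, f.txt, g.txt} staged={a.txt}
After op 12 (git add c.txt): modified={a.txt, b.txt, d.txt, e.txt, f.txt, g.txt} staged={a.txt, c.txt}
After op 13 (git commit): modified={a.txt, b.txt, d.txt, e.txt, f.txt, g.txt} staged={none}
After op 14 (modify c.txt): modified={a.txt, b.txt, c.txt, d.txt, e.txt, f.txt, g.txt} staged={none}
After op 15 (git add e.txt): modified={a.txt, b.txt, c.txt, d.txt, f.txt, g.txt} staged={e.txt}
After op 16 (modify g.txt): modified={a.txt, b.txt, c.txt, d.txt, f.txt, g.txt} staged={e.txt}
After op 17 (git add e.txt): modified={a.txt, b.txt, c.txt, d.txt, f.txt, g.txt} staged={e.txt}
After op 18 (git reset c.txt): modified={a.txt, b.txt, c.txt, d.txt, f.txt, g.txt} staged={e.txt}
After op 19 (git add f.txt): modified={a.txt, b.txt, c.txt, d.txt, g.txt} staged={e.txt, f.txt}
After op 20 (git reset c.txt): modified={a.txt, b.txt, c.txt, d.txt, g.txt} staged={e.txt, f.txt}
After op 21 (git reset e.txt): modified={a.txt, b.txt, c.txt, d.txt, e.txt, g.txt} staged={f.txt}
After op 22 (git reset f.txt): modified={a.txt, b.txt, c.txt, d.txt, e.txt, f.txt, g.txt} staged={none}
After op 23 (git add c.txt): modified={a.txt, b.txt, d.txt, e.txt, f.txt, g.txt} staged={c.txt}
After op 24 (git add c.txt): modified={a.txt, b.txt, d.txt, e.txt, f.txt, g.txt} staged={c.txt}
After op 25 (git add e.txt): modified={a.txt, b.txt, d.txt, f.txt, g.txt} staged={c.txt, e.txt}
After op 26 (modify c.txt): modified={a.txt, b.txt, c.txt, d.txt, f.txt, g.txt} staged={c.txt, e.txt}
After op 27 (git add e.txt): modified={a.txt, b.txt, c.txt, d.txt, f.txt, g.txt} staged={c.txt, e.txt}
After op 28 (git commit): modified={a.txt, b.txt, c.txt, d.txt, f.txt, g.txt} staged={none}
After op 29 (modify e.txt): modified={a.txt, b.txt, c.txt, d.txt, e.txt, f.txt, g.txt} staged={none}
Final staged set: {none} -> count=0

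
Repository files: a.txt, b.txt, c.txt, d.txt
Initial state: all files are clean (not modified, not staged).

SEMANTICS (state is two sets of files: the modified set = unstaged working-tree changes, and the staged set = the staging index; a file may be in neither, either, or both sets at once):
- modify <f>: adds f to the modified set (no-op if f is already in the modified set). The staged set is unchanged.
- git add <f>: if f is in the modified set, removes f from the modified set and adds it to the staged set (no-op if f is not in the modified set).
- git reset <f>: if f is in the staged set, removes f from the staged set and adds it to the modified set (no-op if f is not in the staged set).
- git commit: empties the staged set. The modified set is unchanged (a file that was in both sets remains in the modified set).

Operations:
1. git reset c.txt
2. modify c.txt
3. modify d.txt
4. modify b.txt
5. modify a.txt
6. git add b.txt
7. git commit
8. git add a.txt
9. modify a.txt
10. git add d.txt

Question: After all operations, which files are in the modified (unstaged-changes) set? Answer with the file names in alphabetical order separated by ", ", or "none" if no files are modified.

Answer: a.txt, c.txt

Derivation:
After op 1 (git reset c.txt): modified={none} staged={none}
After op 2 (modify c.txt): modified={c.txt} staged={none}
After op 3 (modify d.txt): modified={c.txt, d.txt} staged={none}
After op 4 (modify b.txt): modified={b.txt, c.txt, d.txt} staged={none}
After op 5 (modify a.txt): modified={a.txt, b.txt, c.txt, d.txt} staged={none}
After op 6 (git add b.txt): modified={a.txt, c.txt, d.txt} staged={b.txt}
After op 7 (git commit): modified={a.txt, c.txt, d.txt} staged={none}
After op 8 (git add a.txt): modified={c.txt, d.txt} staged={a.txt}
After op 9 (modify a.txt): modified={a.txt, c.txt, d.txt} staged={a.txt}
After op 10 (git add d.txt): modified={a.txt, c.txt} staged={a.txt, d.txt}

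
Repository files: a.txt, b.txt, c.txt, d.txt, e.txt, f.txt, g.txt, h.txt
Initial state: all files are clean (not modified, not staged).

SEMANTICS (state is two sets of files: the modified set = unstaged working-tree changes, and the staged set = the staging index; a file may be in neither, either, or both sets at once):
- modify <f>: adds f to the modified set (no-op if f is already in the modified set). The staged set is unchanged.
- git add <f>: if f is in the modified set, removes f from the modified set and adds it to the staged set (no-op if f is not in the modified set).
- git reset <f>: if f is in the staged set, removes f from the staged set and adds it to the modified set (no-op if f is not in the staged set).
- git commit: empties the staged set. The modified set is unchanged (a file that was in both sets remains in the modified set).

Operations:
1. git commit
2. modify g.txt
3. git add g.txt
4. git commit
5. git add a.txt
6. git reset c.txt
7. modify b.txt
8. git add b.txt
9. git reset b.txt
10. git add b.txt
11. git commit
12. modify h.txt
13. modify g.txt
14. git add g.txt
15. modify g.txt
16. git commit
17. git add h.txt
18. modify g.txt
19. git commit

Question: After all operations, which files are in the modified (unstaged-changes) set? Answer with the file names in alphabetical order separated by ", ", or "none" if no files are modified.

Answer: g.txt

Derivation:
After op 1 (git commit): modified={none} staged={none}
After op 2 (modify g.txt): modified={g.txt} staged={none}
After op 3 (git add g.txt): modified={none} staged={g.txt}
After op 4 (git commit): modified={none} staged={none}
After op 5 (git add a.txt): modified={none} staged={none}
After op 6 (git reset c.txt): modified={none} staged={none}
After op 7 (modify b.txt): modified={b.txt} staged={none}
After op 8 (git add b.txt): modified={none} staged={b.txt}
After op 9 (git reset b.txt): modified={b.txt} staged={none}
After op 10 (git add b.txt): modified={none} staged={b.txt}
After op 11 (git commit): modified={none} staged={none}
After op 12 (modify h.txt): modified={h.txt} staged={none}
After op 13 (modify g.txt): modified={g.txt, h.txt} staged={none}
After op 14 (git add g.txt): modified={h.txt} staged={g.txt}
After op 15 (modify g.txt): modified={g.txt, h.txt} staged={g.txt}
After op 16 (git commit): modified={g.txt, h.txt} staged={none}
After op 17 (git add h.txt): modified={g.txt} staged={h.txt}
After op 18 (modify g.txt): modified={g.txt} staged={h.txt}
After op 19 (git commit): modified={g.txt} staged={none}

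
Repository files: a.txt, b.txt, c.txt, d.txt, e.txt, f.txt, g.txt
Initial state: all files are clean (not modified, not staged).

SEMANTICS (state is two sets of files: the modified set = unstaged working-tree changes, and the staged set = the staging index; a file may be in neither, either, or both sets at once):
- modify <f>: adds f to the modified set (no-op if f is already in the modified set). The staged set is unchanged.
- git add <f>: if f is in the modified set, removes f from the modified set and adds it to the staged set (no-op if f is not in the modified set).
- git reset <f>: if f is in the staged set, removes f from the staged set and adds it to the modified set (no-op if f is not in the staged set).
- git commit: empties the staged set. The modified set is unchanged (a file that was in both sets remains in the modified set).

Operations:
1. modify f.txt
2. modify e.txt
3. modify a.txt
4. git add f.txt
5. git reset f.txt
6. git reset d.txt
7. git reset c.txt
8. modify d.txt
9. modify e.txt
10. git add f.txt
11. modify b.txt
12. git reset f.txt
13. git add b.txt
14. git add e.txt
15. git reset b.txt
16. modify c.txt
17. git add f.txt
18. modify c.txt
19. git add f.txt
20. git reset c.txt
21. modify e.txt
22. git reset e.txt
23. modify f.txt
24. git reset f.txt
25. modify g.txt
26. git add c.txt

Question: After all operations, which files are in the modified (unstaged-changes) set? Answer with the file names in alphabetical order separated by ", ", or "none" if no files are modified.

After op 1 (modify f.txt): modified={f.txt} staged={none}
After op 2 (modify e.txt): modified={e.txt, f.txt} staged={none}
After op 3 (modify a.txt): modified={a.txt, e.txt, f.txt} staged={none}
After op 4 (git add f.txt): modified={a.txt, e.txt} staged={f.txt}
After op 5 (git reset f.txt): modified={a.txt, e.txt, f.txt} staged={none}
After op 6 (git reset d.txt): modified={a.txt, e.txt, f.txt} staged={none}
After op 7 (git reset c.txt): modified={a.txt, e.txt, f.txt} staged={none}
After op 8 (modify d.txt): modified={a.txt, d.txt, e.txt, f.txt} staged={none}
After op 9 (modify e.txt): modified={a.txt, d.txt, e.txt, f.txt} staged={none}
After op 10 (git add f.txt): modified={a.txt, d.txt, e.txt} staged={f.txt}
After op 11 (modify b.txt): modified={a.txt, b.txt, d.txt, e.txt} staged={f.txt}
After op 12 (git reset f.txt): modified={a.txt, b.txt, d.txt, e.txt, f.txt} staged={none}
After op 13 (git add b.txt): modified={a.txt, d.txt, e.txt, f.txt} staged={b.txt}
After op 14 (git add e.txt): modified={a.txt, d.txt, f.txt} staged={b.txt, e.txt}
After op 15 (git reset b.txt): modified={a.txt, b.txt, d.txt, f.txt} staged={e.txt}
After op 16 (modify c.txt): modified={a.txt, b.txt, c.txt, d.txt, f.txt} staged={e.txt}
After op 17 (git add f.txt): modified={a.txt, b.txt, c.txt, d.txt} staged={e.txt, f.txt}
After op 18 (modify c.txt): modified={a.txt, b.txt, c.txt, d.txt} staged={e.txt, f.txt}
After op 19 (git add f.txt): modified={a.txt, b.txt, c.txt, d.txt} staged={e.txt, f.txt}
After op 20 (git reset c.txt): modified={a.txt, b.txt, c.txt, d.txt} staged={e.txt, f.txt}
After op 21 (modify e.txt): modified={a.txt, b.txt, c.txt, d.txt, e.txt} staged={e.txt, f.txt}
After op 22 (git reset e.txt): modified={a.txt, b.txt, c.txt, d.txt, e.txt} staged={f.txt}
After op 23 (modify f.txt): modified={a.txt, b.txt, c.txt, d.txt, e.txt, f.txt} staged={f.txt}
After op 24 (git reset f.txt): modified={a.txt, b.txt, c.txt, d.txt, e.txt, f.txt} staged={none}
After op 25 (modify g.txt): modified={a.txt, b.txt, c.txt, d.txt, e.txt, f.txt, g.txt} staged={none}
After op 26 (git add c.txt): modified={a.txt, b.txt, d.txt, e.txt, f.txt, g.txt} staged={c.txt}

Answer: a.txt, b.txt, d.txt, e.txt, f.txt, g.txt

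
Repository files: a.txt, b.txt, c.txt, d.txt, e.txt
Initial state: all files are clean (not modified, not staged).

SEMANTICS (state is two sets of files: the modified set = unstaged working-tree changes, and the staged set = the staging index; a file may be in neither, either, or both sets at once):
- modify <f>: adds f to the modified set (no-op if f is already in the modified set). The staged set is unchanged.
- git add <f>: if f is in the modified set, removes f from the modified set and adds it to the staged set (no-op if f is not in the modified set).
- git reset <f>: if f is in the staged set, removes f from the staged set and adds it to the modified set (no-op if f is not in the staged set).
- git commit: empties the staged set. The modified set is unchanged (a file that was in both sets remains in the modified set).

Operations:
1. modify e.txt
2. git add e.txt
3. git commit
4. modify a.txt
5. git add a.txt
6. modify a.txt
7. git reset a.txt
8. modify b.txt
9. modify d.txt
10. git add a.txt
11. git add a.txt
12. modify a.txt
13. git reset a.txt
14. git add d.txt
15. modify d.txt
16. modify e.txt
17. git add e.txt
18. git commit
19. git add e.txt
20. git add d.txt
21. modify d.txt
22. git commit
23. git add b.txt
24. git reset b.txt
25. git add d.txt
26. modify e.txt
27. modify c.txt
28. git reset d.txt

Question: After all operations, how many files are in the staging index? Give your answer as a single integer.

After op 1 (modify e.txt): modified={e.txt} staged={none}
After op 2 (git add e.txt): modified={none} staged={e.txt}
After op 3 (git commit): modified={none} staged={none}
After op 4 (modify a.txt): modified={a.txt} staged={none}
After op 5 (git add a.txt): modified={none} staged={a.txt}
After op 6 (modify a.txt): modified={a.txt} staged={a.txt}
After op 7 (git reset a.txt): modified={a.txt} staged={none}
After op 8 (modify b.txt): modified={a.txt, b.txt} staged={none}
After op 9 (modify d.txt): modified={a.txt, b.txt, d.txt} staged={none}
After op 10 (git add a.txt): modified={b.txt, d.txt} staged={a.txt}
After op 11 (git add a.txt): modified={b.txt, d.txt} staged={a.txt}
After op 12 (modify a.txt): modified={a.txt, b.txt, d.txt} staged={a.txt}
After op 13 (git reset a.txt): modified={a.txt, b.txt, d.txt} staged={none}
After op 14 (git add d.txt): modified={a.txt, b.txt} staged={d.txt}
After op 15 (modify d.txt): modified={a.txt, b.txt, d.txt} staged={d.txt}
After op 16 (modify e.txt): modified={a.txt, b.txt, d.txt, e.txt} staged={d.txt}
After op 17 (git add e.txt): modified={a.txt, b.txt, d.txt} staged={d.txt, e.txt}
After op 18 (git commit): modified={a.txt, b.txt, d.txt} staged={none}
After op 19 (git add e.txt): modified={a.txt, b.txt, d.txt} staged={none}
After op 20 (git add d.txt): modified={a.txt, b.txt} staged={d.txt}
After op 21 (modify d.txt): modified={a.txt, b.txt, d.txt} staged={d.txt}
After op 22 (git commit): modified={a.txt, b.txt, d.txt} staged={none}
After op 23 (git add b.txt): modified={a.txt, d.txt} staged={b.txt}
After op 24 (git reset b.txt): modified={a.txt, b.txt, d.txt} staged={none}
After op 25 (git add d.txt): modified={a.txt, b.txt} staged={d.txt}
After op 26 (modify e.txt): modified={a.txt, b.txt, e.txt} staged={d.txt}
After op 27 (modify c.txt): modified={a.txt, b.txt, c.txt, e.txt} staged={d.txt}
After op 28 (git reset d.txt): modified={a.txt, b.txt, c.txt, d.txt, e.txt} staged={none}
Final staged set: {none} -> count=0

Answer: 0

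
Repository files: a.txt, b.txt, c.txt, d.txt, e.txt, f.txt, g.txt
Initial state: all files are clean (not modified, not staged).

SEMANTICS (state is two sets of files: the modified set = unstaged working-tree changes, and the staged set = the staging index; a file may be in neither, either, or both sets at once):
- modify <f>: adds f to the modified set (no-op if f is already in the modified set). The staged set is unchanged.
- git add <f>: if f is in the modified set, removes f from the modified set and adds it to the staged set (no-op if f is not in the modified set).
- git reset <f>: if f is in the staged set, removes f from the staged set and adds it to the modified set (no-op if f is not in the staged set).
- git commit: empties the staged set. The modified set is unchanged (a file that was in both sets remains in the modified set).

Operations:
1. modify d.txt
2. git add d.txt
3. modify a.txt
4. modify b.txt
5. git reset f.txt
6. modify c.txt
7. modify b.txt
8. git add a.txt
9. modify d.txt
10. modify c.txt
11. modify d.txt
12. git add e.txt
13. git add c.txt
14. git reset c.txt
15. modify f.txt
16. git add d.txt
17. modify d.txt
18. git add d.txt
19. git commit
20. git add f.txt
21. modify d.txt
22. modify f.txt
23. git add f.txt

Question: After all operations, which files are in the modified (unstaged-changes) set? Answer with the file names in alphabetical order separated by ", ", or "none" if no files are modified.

Answer: b.txt, c.txt, d.txt

Derivation:
After op 1 (modify d.txt): modified={d.txt} staged={none}
After op 2 (git add d.txt): modified={none} staged={d.txt}
After op 3 (modify a.txt): modified={a.txt} staged={d.txt}
After op 4 (modify b.txt): modified={a.txt, b.txt} staged={d.txt}
After op 5 (git reset f.txt): modified={a.txt, b.txt} staged={d.txt}
After op 6 (modify c.txt): modified={a.txt, b.txt, c.txt} staged={d.txt}
After op 7 (modify b.txt): modified={a.txt, b.txt, c.txt} staged={d.txt}
After op 8 (git add a.txt): modified={b.txt, c.txt} staged={a.txt, d.txt}
After op 9 (modify d.txt): modified={b.txt, c.txt, d.txt} staged={a.txt, d.txt}
After op 10 (modify c.txt): modified={b.txt, c.txt, d.txt} staged={a.txt, d.txt}
After op 11 (modify d.txt): modified={b.txt, c.txt, d.txt} staged={a.txt, d.txt}
After op 12 (git add e.txt): modified={b.txt, c.txt, d.txt} staged={a.txt, d.txt}
After op 13 (git add c.txt): modified={b.txt, d.txt} staged={a.txt, c.txt, d.txt}
After op 14 (git reset c.txt): modified={b.txt, c.txt, d.txt} staged={a.txt, d.txt}
After op 15 (modify f.txt): modified={b.txt, c.txt, d.txt, f.txt} staged={a.txt, d.txt}
After op 16 (git add d.txt): modified={b.txt, c.txt, f.txt} staged={a.txt, d.txt}
After op 17 (modify d.txt): modified={b.txt, c.txt, d.txt, f.txt} staged={a.txt, d.txt}
After op 18 (git add d.txt): modified={b.txt, c.txt, f.txt} staged={a.txt, d.txt}
After op 19 (git commit): modified={b.txt, c.txt, f.txt} staged={none}
After op 20 (git add f.txt): modified={b.txt, c.txt} staged={f.txt}
After op 21 (modify d.txt): modified={b.txt, c.txt, d.txt} staged={f.txt}
After op 22 (modify f.txt): modified={b.txt, c.txt, d.txt, f.txt} staged={f.txt}
After op 23 (git add f.txt): modified={b.txt, c.txt, d.txt} staged={f.txt}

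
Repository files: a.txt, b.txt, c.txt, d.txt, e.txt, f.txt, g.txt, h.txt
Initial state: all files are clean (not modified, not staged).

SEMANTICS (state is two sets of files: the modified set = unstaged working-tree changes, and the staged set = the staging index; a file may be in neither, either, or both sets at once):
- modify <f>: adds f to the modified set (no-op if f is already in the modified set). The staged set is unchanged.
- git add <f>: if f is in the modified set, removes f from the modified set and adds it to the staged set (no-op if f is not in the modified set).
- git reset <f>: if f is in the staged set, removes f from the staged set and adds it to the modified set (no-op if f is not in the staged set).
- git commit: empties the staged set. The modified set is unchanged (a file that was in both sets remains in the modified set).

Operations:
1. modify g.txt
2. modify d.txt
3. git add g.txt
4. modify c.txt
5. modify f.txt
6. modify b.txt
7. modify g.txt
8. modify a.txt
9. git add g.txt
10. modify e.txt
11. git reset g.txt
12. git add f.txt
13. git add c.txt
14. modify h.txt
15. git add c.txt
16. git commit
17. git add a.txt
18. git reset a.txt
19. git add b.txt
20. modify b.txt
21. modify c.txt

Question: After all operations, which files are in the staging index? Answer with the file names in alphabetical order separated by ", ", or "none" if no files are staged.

After op 1 (modify g.txt): modified={g.txt} staged={none}
After op 2 (modify d.txt): modified={d.txt, g.txt} staged={none}
After op 3 (git add g.txt): modified={d.txt} staged={g.txt}
After op 4 (modify c.txt): modified={c.txt, d.txt} staged={g.txt}
After op 5 (modify f.txt): modified={c.txt, d.txt, f.txt} staged={g.txt}
After op 6 (modify b.txt): modified={b.txt, c.txt, d.txt, f.txt} staged={g.txt}
After op 7 (modify g.txt): modified={b.txt, c.txt, d.txt, f.txt, g.txt} staged={g.txt}
After op 8 (modify a.txt): modified={a.txt, b.txt, c.txt, d.txt, f.txt, g.txt} staged={g.txt}
After op 9 (git add g.txt): modified={a.txt, b.txt, c.txt, d.txt, f.txt} staged={g.txt}
After op 10 (modify e.txt): modified={a.txt, b.txt, c.txt, d.txt, e.txt, f.txt} staged={g.txt}
After op 11 (git reset g.txt): modified={a.txt, b.txt, c.txt, d.txt, e.txt, f.txt, g.txt} staged={none}
After op 12 (git add f.txt): modified={a.txt, b.txt, c.txt, d.txt, e.txt, g.txt} staged={f.txt}
After op 13 (git add c.txt): modified={a.txt, b.txt, d.txt, e.txt, g.txt} staged={c.txt, f.txt}
After op 14 (modify h.txt): modified={a.txt, b.txt, d.txt, e.txt, g.txt, h.txt} staged={c.txt, f.txt}
After op 15 (git add c.txt): modified={a.txt, b.txt, d.txt, e.txt, g.txt, h.txt} staged={c.txt, f.txt}
After op 16 (git commit): modified={a.txt, b.txt, d.txt, e.txt, g.txt, h.txt} staged={none}
After op 17 (git add a.txt): modified={b.txt, d.txt, e.txt, g.txt, h.txt} staged={a.txt}
After op 18 (git reset a.txt): modified={a.txt, b.txt, d.txt, e.txt, g.txt, h.txt} staged={none}
After op 19 (git add b.txt): modified={a.txt, d.txt, e.txt, g.txt, h.txt} staged={b.txt}
After op 20 (modify b.txt): modified={a.txt, b.txt, d.txt, e.txt, g.txt, h.txt} staged={b.txt}
After op 21 (modify c.txt): modified={a.txt, b.txt, c.txt, d.txt, e.txt, g.txt, h.txt} staged={b.txt}

Answer: b.txt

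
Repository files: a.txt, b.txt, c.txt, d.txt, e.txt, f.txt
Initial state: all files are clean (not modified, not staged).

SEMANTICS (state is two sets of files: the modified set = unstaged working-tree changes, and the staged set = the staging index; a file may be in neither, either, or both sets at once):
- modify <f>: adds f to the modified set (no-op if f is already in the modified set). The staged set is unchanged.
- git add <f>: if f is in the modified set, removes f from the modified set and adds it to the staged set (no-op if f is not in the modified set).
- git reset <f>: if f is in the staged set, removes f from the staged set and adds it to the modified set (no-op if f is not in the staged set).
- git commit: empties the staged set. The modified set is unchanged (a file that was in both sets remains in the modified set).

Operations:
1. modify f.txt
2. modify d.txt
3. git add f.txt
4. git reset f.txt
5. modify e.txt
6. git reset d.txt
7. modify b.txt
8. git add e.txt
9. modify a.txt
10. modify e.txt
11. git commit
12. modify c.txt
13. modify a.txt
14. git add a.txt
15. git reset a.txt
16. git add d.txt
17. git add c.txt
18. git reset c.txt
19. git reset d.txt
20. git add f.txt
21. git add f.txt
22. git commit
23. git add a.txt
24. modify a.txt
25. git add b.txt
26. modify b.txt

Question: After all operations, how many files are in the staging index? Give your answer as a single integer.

After op 1 (modify f.txt): modified={f.txt} staged={none}
After op 2 (modify d.txt): modified={d.txt, f.txt} staged={none}
After op 3 (git add f.txt): modified={d.txt} staged={f.txt}
After op 4 (git reset f.txt): modified={d.txt, f.txt} staged={none}
After op 5 (modify e.txt): modified={d.txt, e.txt, f.txt} staged={none}
After op 6 (git reset d.txt): modified={d.txt, e.txt, f.txt} staged={none}
After op 7 (modify b.txt): modified={b.txt, d.txt, e.txt, f.txt} staged={none}
After op 8 (git add e.txt): modified={b.txt, d.txt, f.txt} staged={e.txt}
After op 9 (modify a.txt): modified={a.txt, b.txt, d.txt, f.txt} staged={e.txt}
After op 10 (modify e.txt): modified={a.txt, b.txt, d.txt, e.txt, f.txt} staged={e.txt}
After op 11 (git commit): modified={a.txt, b.txt, d.txt, e.txt, f.txt} staged={none}
After op 12 (modify c.txt): modified={a.txt, b.txt, c.txt, d.txt, e.txt, f.txt} staged={none}
After op 13 (modify a.txt): modified={a.txt, b.txt, c.txt, d.txt, e.txt, f.txt} staged={none}
After op 14 (git add a.txt): modified={b.txt, c.txt, d.txt, e.txt, f.txt} staged={a.txt}
After op 15 (git reset a.txt): modified={a.txt, b.txt, c.txt, d.txt, e.txt, f.txt} staged={none}
After op 16 (git add d.txt): modified={a.txt, b.txt, c.txt, e.txt, f.txt} staged={d.txt}
After op 17 (git add c.txt): modified={a.txt, b.txt, e.txt, f.txt} staged={c.txt, d.txt}
After op 18 (git reset c.txt): modified={a.txt, b.txt, c.txt, e.txt, f.txt} staged={d.txt}
After op 19 (git reset d.txt): modified={a.txt, b.txt, c.txt, d.txt, e.txt, f.txt} staged={none}
After op 20 (git add f.txt): modified={a.txt, b.txt, c.txt, d.txt, e.txt} staged={f.txt}
After op 21 (git add f.txt): modified={a.txt, b.txt, c.txt, d.txt, e.txt} staged={f.txt}
After op 22 (git commit): modified={a.txt, b.txt, c.txt, d.txt, e.txt} staged={none}
After op 23 (git add a.txt): modified={b.txt, c.txt, d.txt, e.txt} staged={a.txt}
After op 24 (modify a.txt): modified={a.txt, b.txt, c.txt, d.txt, e.txt} staged={a.txt}
After op 25 (git add b.txt): modified={a.txt, c.txt, d.txt, e.txt} staged={a.txt, b.txt}
After op 26 (modify b.txt): modified={a.txt, b.txt, c.txt, d.txt, e.txt} staged={a.txt, b.txt}
Final staged set: {a.txt, b.txt} -> count=2

Answer: 2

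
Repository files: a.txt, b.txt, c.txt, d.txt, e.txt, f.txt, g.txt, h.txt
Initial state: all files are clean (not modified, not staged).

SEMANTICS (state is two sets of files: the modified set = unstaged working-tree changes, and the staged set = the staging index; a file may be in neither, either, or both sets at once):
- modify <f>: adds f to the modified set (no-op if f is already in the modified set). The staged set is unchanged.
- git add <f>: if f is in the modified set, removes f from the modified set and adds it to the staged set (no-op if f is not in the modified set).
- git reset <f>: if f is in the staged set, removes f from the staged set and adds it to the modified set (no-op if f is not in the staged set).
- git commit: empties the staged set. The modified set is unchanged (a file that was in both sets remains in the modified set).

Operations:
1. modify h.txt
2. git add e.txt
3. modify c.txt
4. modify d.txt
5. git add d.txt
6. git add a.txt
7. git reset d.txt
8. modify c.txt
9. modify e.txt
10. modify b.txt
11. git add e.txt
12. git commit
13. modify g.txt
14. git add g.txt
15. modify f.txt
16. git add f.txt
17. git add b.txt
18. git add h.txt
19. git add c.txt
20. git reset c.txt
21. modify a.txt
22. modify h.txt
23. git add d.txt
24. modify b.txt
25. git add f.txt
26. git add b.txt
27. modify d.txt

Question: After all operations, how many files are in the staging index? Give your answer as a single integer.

Answer: 5

Derivation:
After op 1 (modify h.txt): modified={h.txt} staged={none}
After op 2 (git add e.txt): modified={h.txt} staged={none}
After op 3 (modify c.txt): modified={c.txt, h.txt} staged={none}
After op 4 (modify d.txt): modified={c.txt, d.txt, h.txt} staged={none}
After op 5 (git add d.txt): modified={c.txt, h.txt} staged={d.txt}
After op 6 (git add a.txt): modified={c.txt, h.txt} staged={d.txt}
After op 7 (git reset d.txt): modified={c.txt, d.txt, h.txt} staged={none}
After op 8 (modify c.txt): modified={c.txt, d.txt, h.txt} staged={none}
After op 9 (modify e.txt): modified={c.txt, d.txt, e.txt, h.txt} staged={none}
After op 10 (modify b.txt): modified={b.txt, c.txt, d.txt, e.txt, h.txt} staged={none}
After op 11 (git add e.txt): modified={b.txt, c.txt, d.txt, h.txt} staged={e.txt}
After op 12 (git commit): modified={b.txt, c.txt, d.txt, h.txt} staged={none}
After op 13 (modify g.txt): modified={b.txt, c.txt, d.txt, g.txt, h.txt} staged={none}
After op 14 (git add g.txt): modified={b.txt, c.txt, d.txt, h.txt} staged={g.txt}
After op 15 (modify f.txt): modified={b.txt, c.txt, d.txt, f.txt, h.txt} staged={g.txt}
After op 16 (git add f.txt): modified={b.txt, c.txt, d.txt, h.txt} staged={f.txt, g.txt}
After op 17 (git add b.txt): modified={c.txt, d.txt, h.txt} staged={b.txt, f.txt, g.txt}
After op 18 (git add h.txt): modified={c.txt, d.txt} staged={b.txt, f.txt, g.txt, h.txt}
After op 19 (git add c.txt): modified={d.txt} staged={b.txt, c.txt, f.txt, g.txt, h.txt}
After op 20 (git reset c.txt): modified={c.txt, d.txt} staged={b.txt, f.txt, g.txt, h.txt}
After op 21 (modify a.txt): modified={a.txt, c.txt, d.txt} staged={b.txt, f.txt, g.txt, h.txt}
After op 22 (modify h.txt): modified={a.txt, c.txt, d.txt, h.txt} staged={b.txt, f.txt, g.txt, h.txt}
After op 23 (git add d.txt): modified={a.txt, c.txt, h.txt} staged={b.txt, d.txt, f.txt, g.txt, h.txt}
After op 24 (modify b.txt): modified={a.txt, b.txt, c.txt, h.txt} staged={b.txt, d.txt, f.txt, g.txt, h.txt}
After op 25 (git add f.txt): modified={a.txt, b.txt, c.txt, h.txt} staged={b.txt, d.txt, f.txt, g.txt, h.txt}
After op 26 (git add b.txt): modified={a.txt, c.txt, h.txt} staged={b.txt, d.txt, f.txt, g.txt, h.txt}
After op 27 (modify d.txt): modified={a.txt, c.txt, d.txt, h.txt} staged={b.txt, d.txt, f.txt, g.txt, h.txt}
Final staged set: {b.txt, d.txt, f.txt, g.txt, h.txt} -> count=5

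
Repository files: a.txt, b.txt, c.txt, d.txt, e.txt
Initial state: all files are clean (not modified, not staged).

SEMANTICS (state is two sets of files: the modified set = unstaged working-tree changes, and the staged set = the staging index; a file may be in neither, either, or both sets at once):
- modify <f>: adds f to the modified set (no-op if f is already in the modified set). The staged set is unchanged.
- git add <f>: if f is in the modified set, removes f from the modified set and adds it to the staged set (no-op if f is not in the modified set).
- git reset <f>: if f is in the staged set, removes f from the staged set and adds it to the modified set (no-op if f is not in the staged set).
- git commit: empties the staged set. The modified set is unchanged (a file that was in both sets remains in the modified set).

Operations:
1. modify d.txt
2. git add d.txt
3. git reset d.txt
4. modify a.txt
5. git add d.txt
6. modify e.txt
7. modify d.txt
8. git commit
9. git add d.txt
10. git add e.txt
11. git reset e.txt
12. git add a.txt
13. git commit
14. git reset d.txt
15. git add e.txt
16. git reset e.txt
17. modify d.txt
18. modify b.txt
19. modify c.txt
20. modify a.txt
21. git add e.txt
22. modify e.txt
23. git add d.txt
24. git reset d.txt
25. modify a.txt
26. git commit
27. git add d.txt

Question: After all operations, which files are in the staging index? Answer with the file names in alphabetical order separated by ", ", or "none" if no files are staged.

After op 1 (modify d.txt): modified={d.txt} staged={none}
After op 2 (git add d.txt): modified={none} staged={d.txt}
After op 3 (git reset d.txt): modified={d.txt} staged={none}
After op 4 (modify a.txt): modified={a.txt, d.txt} staged={none}
After op 5 (git add d.txt): modified={a.txt} staged={d.txt}
After op 6 (modify e.txt): modified={a.txt, e.txt} staged={d.txt}
After op 7 (modify d.txt): modified={a.txt, d.txt, e.txt} staged={d.txt}
After op 8 (git commit): modified={a.txt, d.txt, e.txt} staged={none}
After op 9 (git add d.txt): modified={a.txt, e.txt} staged={d.txt}
After op 10 (git add e.txt): modified={a.txt} staged={d.txt, e.txt}
After op 11 (git reset e.txt): modified={a.txt, e.txt} staged={d.txt}
After op 12 (git add a.txt): modified={e.txt} staged={a.txt, d.txt}
After op 13 (git commit): modified={e.txt} staged={none}
After op 14 (git reset d.txt): modified={e.txt} staged={none}
After op 15 (git add e.txt): modified={none} staged={e.txt}
After op 16 (git reset e.txt): modified={e.txt} staged={none}
After op 17 (modify d.txt): modified={d.txt, e.txt} staged={none}
After op 18 (modify b.txt): modified={b.txt, d.txt, e.txt} staged={none}
After op 19 (modify c.txt): modified={b.txt, c.txt, d.txt, e.txt} staged={none}
After op 20 (modify a.txt): modified={a.txt, b.txt, c.txt, d.txt, e.txt} staged={none}
After op 21 (git add e.txt): modified={a.txt, b.txt, c.txt, d.txt} staged={e.txt}
After op 22 (modify e.txt): modified={a.txt, b.txt, c.txt, d.txt, e.txt} staged={e.txt}
After op 23 (git add d.txt): modified={a.txt, b.txt, c.txt, e.txt} staged={d.txt, e.txt}
After op 24 (git reset d.txt): modified={a.txt, b.txt, c.txt, d.txt, e.txt} staged={e.txt}
After op 25 (modify a.txt): modified={a.txt, b.txt, c.txt, d.txt, e.txt} staged={e.txt}
After op 26 (git commit): modified={a.txt, b.txt, c.txt, d.txt, e.txt} staged={none}
After op 27 (git add d.txt): modified={a.txt, b.txt, c.txt, e.txt} staged={d.txt}

Answer: d.txt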